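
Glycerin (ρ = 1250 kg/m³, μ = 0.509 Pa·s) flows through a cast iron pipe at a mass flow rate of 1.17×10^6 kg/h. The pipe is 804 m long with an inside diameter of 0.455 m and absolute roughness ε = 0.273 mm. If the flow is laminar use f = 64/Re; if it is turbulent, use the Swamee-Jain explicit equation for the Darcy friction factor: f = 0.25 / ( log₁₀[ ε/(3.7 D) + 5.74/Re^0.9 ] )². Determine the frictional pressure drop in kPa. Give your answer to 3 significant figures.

ΔP ≈ 101 kPa

ṁ = 1.17×10^6 kg/h = 1.17×10^6/3600 = 325 kg/s.
A = πD²/4 = π(0.455)²/4 = 0.1626 m²; mean velocity V = ṁ/(ρA) = 325/(1250 · 0.1626) = 1.599 m/s.
Reynolds number Re = ρVD/μ = 1250 · 1.599 · 0.455 / 0.509 = 1787.
Re < 2300 → laminar flow, so f = 64/Re = 64/1787 = 0.03582 (the turbulent correlation is not needed).
Darcy-Weisbach: ΔP = f(L/D)(ρV²/2) = 0.03582·(804/0.455)·(1250·1.599²/2) = 0.03582·1767·1598 = 1.011e+05 Pa.
ΔP = 1.011e+05 Pa = 101 kPa.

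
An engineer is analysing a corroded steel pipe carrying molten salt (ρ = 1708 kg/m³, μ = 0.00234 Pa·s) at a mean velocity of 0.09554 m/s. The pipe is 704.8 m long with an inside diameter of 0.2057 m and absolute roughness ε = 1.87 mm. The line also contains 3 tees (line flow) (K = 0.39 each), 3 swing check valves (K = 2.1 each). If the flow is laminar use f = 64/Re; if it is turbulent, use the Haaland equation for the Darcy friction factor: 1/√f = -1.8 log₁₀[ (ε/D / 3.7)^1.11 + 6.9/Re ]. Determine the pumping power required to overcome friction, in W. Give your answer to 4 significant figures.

Reynolds number Re = ρVD/μ = 1708 · 0.09554 · 0.2057 / 0.00234 = 1.434e+04.
Re > 4000 → turbulent. Relative roughness ε/D = 0.00187/0.2057 = 0.00909. Haaland: 1/√f = -1.8 log₁₀[(0.00909/3.7)^1.11 + 6.9/1.434e+04] = -1.8 log₁₀[0.00127 + 0.000481] = 4.963, so f = 0.0406.
Total minor-loss coefficient ΣK = 3·0.39 + 3·2.1 = 7.47.
ΔP = [f·L/D + ΣK]·(ρV²/2) = [0.0406·704.8/0.2057 + 7.47]·(1708·0.09554²/2) = [139.1 + 7.47]·7.795 = 1143 Pa.
Q = V·A = 0.09554·0.03323 = 0.003175 m³/s.
Pumping power P = QΔP = 0.003175·1143 = 3.6282 W = 3.628 W.

P ≈ 3.628 W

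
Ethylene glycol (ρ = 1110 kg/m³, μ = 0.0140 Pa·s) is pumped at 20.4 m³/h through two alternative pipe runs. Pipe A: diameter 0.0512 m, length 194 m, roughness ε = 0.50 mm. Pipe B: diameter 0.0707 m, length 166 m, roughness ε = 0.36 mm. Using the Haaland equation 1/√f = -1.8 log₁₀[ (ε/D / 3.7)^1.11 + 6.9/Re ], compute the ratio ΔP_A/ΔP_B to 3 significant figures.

Pipe A: V = Q/A = 0.005667/0.002059 = 2.752 m/s; Re = 1.117e+04; ε/D = 0.00977; Haaland → f = 0.04231; ΔP_A = f(L/D)(ρV²/2) = 6.74e+05 Pa.
Pipe B: V = Q/A = 0.005667/0.003926 = 1.443 m/s; Re = 8091; ε/D = 0.00509; Haaland → f = 0.03886; ΔP_B = f(L/D)(ρV²/2) = 1.055e+05 Pa.
ΔP_A/ΔP_B = 6.74e+05/1.055e+05 = 6.39.

ΔP_A/ΔP_B ≈ 6.39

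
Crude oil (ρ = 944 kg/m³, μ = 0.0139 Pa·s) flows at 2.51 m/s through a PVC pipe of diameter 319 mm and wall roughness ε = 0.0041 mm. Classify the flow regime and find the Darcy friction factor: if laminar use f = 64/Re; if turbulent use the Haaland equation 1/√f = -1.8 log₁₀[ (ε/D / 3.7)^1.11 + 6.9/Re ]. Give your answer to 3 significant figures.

Re = ρVD/μ = 944·2.51·0.319/0.0139 = 5.438e+04.
Re > 4000 → turbulent. ε/D = 4.1e-06/0.319 = 1.29e-05; Haaland: 1/√f = -1.8 log₁₀[8.72e-07 + 0.000127] = 7.008, so f = 0.02036.

f ≈ 0.0204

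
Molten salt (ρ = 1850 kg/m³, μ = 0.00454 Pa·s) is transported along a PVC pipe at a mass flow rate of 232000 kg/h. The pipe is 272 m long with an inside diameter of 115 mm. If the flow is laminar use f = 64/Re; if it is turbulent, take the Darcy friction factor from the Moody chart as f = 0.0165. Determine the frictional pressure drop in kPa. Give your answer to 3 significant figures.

ΔP ≈ 406 kPa

ṁ = 232000 kg/h = 232000/3600 = 64.44 kg/s.
A = πD²/4 = π(0.115)²/4 = 0.01039 m²; mean velocity V = ṁ/(ρA) = 64.44/(1850 · 0.01039) = 3.354 m/s.
Reynolds number Re = ρVD/μ = 1850 · 3.354 · 0.115 / 0.00454 = 1.572e+05.
Re > 4000 → turbulent; use the Moody-chart value f = 0.0165.
Darcy-Weisbach: ΔP = f(L/D)(ρV²/2) = 0.0165·(272/0.115)·(1850·3.354²/2) = 0.0165·2365·1.04e+04 = 4.06e+05 Pa.
ΔP = 4.06e+05 Pa = 406 kPa.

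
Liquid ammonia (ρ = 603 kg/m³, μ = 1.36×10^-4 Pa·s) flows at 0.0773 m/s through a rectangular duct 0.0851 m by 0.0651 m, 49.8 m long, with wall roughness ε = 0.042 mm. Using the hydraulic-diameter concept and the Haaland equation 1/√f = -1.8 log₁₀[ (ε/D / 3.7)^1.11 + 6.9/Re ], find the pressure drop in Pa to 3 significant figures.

Hydraulic diameter D_h = 4A/P = 4·(0.0851·0.0651)/(2·(0.0851+0.0651)) = 0.02216/0.3004 = 0.07377 m.
Re = ρVD_h/μ = 603·0.0773·0.07377/0.000136 = 2.528e+04.
ε/D_h = 4.2e-05/0.07377 = 0.000569; Haaland gives 1/√f = -1.8 log₁₀[5.86e-05+0.000273] = 6.263, so f = 0.02549.
ΔP = f(L/D_h)(ρV²/2) = 0.02549·49.8/0.07377·1.802 = 31 Pa.

ΔP ≈ 31.0 Pa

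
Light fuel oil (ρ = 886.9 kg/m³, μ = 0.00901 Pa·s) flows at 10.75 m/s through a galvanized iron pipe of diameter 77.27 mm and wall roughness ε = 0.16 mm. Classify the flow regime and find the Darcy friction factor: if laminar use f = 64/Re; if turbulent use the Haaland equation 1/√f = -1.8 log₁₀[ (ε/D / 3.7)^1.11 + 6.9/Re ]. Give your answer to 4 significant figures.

f ≈ 0.02546

Re = ρVD/μ = 886.9·10.75·0.07727/0.00901 = 8.177e+04.
Re > 4000 → turbulent. ε/D = 0.00016/0.07727 = 0.00207; Haaland: 1/√f = -1.8 log₁₀[0.000246 + 8.44e-05] = 6.267, so f = 0.02546.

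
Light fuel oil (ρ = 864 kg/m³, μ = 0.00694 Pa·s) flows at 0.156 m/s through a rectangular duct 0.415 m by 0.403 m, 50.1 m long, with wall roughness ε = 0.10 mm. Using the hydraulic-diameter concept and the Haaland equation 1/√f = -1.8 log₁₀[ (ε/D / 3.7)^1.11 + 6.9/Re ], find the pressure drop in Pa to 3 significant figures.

Hydraulic diameter D_h = 4A/P = 4·(0.415·0.403)/(2·(0.415+0.403)) = 0.669/1.636 = 0.4089 m.
Re = ρVD_h/μ = 864·0.156·0.4089/0.00694 = 7942.
ε/D_h = 0.0001/0.4089 = 0.000245; Haaland gives 1/√f = -1.8 log₁₀[2.29e-05+0.000869] = 5.49, so f = 0.03318.
ΔP = f(L/D_h)(ρV²/2) = 0.03318·50.1/0.4089·10.51 = 42.74 Pa.

ΔP ≈ 42.7 Pa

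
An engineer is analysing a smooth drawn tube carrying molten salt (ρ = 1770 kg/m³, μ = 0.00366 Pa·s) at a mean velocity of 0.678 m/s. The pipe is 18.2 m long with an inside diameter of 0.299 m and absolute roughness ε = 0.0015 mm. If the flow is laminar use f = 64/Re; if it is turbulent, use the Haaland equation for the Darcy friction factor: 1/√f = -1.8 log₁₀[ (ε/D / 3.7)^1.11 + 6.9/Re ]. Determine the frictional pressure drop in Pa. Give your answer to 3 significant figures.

Reynolds number Re = ρVD/μ = 1770 · 0.678 · 0.299 / 0.00366 = 9.804e+04.
Re > 4000 → turbulent. Relative roughness ε/D = 1.5e-06/0.299 = 5.02e-06. Haaland: 1/√f = -1.8 log₁₀[(5.02e-06/3.7)^1.11 + 6.9/9.804e+04] = -1.8 log₁₀[3.07e-07 + 7.04e-05] = 7.471, so f = 0.01792.
Darcy-Weisbach: ΔP = f(L/D)(ρV²/2) = 0.01792·(18.2/0.299)·(1770·0.678²/2) = 0.01792·60.87·406.8 = 443.6 Pa.

ΔP ≈ 444 Pa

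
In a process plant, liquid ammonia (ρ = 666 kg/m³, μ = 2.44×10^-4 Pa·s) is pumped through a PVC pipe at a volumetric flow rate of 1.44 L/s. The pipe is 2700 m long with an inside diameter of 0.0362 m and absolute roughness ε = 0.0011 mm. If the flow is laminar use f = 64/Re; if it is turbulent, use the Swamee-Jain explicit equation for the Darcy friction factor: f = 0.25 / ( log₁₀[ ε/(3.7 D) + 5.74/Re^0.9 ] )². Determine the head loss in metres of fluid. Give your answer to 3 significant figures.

h_f ≈ 126 m

Q = 1.44 L/s = 1.44/1000 = 0.00144 m³/s.
Cross-sectional area A = πD²/4 = π(0.0362)²/4 = 0.001029 m²; mean velocity V = Q/A = 0.00144/0.001029 = 1.399 m/s.
Reynolds number Re = ρVD/μ = 666 · 1.399 · 0.0362 / 0.000244 = 1.382e+05.
Re > 4000 → turbulent. Relative roughness ε/D = 1.1e-06/0.0362 = 3.04e-05. Swamee-Jain: f = 0.25/(log₁₀[3.04e-05/3.7 + 5.74/1.382e+05^0.9])² = 0.25/(log₁₀[8.21e-06 + 0.000136])² = 0.25/(-3.842)² = 0.01694.
Darcy-Weisbach: ΔP = f(L/D)(ρV²/2) = 0.01694·(2700/0.0362)·(666·1.399²/2) = 0.01694·7.459e+04·651.9 = 8.234e+05 Pa.
Head loss h_f = ΔP/(ρg) = 8.234e+05/(666·9.81) = 126 m.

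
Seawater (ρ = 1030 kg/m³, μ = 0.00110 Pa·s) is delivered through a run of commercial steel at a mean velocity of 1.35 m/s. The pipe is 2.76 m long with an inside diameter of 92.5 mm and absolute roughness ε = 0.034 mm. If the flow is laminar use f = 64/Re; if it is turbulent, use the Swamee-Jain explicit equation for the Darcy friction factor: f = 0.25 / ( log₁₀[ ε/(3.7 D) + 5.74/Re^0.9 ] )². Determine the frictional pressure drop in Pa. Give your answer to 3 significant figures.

ΔP ≈ 543 Pa

Reynolds number Re = ρVD/μ = 1030 · 1.35 · 0.0925 / 0.0011 = 1.169e+05.
Re > 4000 → turbulent. Relative roughness ε/D = 3.4e-05/0.0925 = 0.000368. Swamee-Jain: f = 0.25/(log₁₀[0.000368/3.7 + 5.74/1.169e+05^0.9])² = 0.25/(log₁₀[9.93e-05 + 0.000158])² = 0.25/(-3.59)² = 0.0194.
Darcy-Weisbach: ΔP = f(L/D)(ρV²/2) = 0.0194·(2.76/0.0925)·(1030·1.35²/2) = 0.0194·29.84·938.6 = 543.2 Pa.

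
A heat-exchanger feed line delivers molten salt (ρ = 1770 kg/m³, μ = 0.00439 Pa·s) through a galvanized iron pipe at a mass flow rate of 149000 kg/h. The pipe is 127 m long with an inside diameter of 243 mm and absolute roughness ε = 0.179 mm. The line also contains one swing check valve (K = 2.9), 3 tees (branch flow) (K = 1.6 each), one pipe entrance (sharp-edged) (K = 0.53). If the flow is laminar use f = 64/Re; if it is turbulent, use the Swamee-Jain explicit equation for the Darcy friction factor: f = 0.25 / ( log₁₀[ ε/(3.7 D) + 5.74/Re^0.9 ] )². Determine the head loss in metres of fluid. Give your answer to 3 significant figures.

h_f ≈ 0.265 m

ṁ = 149000 kg/h = 149000/3600 = 41.39 kg/s.
A = πD²/4 = π(0.243)²/4 = 0.04638 m²; mean velocity V = ṁ/(ρA) = 41.39/(1770 · 0.04638) = 0.5042 m/s.
Reynolds number Re = ρVD/μ = 1770 · 0.5042 · 0.243 / 0.00439 = 4.94e+04.
Re > 4000 → turbulent. Relative roughness ε/D = 0.000179/0.243 = 0.000737. Swamee-Jain: f = 0.25/(log₁₀[0.000737/3.7 + 5.74/4.94e+04^0.9])² = 0.25/(log₁₀[0.000199 + 0.000342])² = 0.25/(-3.266)² = 0.02343.
Total minor-loss coefficient ΣK = 1·2.9 + 3·1.6 + 1·0.53 = 8.23.
ΔP = [f·L/D + ΣK]·(ρV²/2) = [0.02343·127/0.243 + 8.23]·(1770·0.5042²/2) = [12.25 + 8.23]·225 = 4607 Pa.
Head loss h_f = ΔP/(ρg) = 4607/(1770·9.81) = 0.265 m.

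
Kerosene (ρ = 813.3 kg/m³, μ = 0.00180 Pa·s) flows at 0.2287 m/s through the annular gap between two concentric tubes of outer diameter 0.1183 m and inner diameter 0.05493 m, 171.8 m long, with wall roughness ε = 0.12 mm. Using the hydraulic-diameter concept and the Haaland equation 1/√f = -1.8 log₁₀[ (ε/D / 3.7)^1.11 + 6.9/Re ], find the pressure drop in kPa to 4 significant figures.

Hydraulic diameter D_h = 4A/P = D_o - D_i = 0.1183 - 0.05493 = 0.06337 m.
Re = ρVD_h/μ = 813.3·0.2287·0.06337/0.0018 = 6548.
ε/D_h = 0.00012/0.06337 = 0.00189; Haaland gives 1/√f = -1.8 log₁₀[0.000222+0.00105] = 5.209, so f = 0.03685.
ΔP = f(L/D_h)(ρV²/2) = 0.03685·171.8/0.06337·21.27 = 2125 Pa.
ΔP = 2.125 kPa.

ΔP ≈ 2.125 kPa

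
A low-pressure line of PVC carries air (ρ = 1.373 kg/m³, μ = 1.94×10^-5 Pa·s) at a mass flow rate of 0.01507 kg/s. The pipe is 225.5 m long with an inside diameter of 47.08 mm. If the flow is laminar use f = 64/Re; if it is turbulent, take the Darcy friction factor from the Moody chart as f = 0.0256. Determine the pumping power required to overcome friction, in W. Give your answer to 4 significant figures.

P ≈ 36.73 W

A = πD²/4 = π(0.04708)²/4 = 0.001741 m²; mean velocity V = ṁ/(ρA) = 0.01507/(1.373 · 0.001741) = 6.305 m/s.
Reynolds number Re = ρVD/μ = 1.373 · 6.305 · 0.04708 / 1.94e-05 = 2.101e+04.
Re > 4000 → turbulent; use the Moody-chart value f = 0.0256.
Darcy-Weisbach: ΔP = f(L/D)(ρV²/2) = 0.0256·(225.5/0.04708)·(1.373·6.305²/2) = 0.0256·4790·27.29 = 3346 Pa.
Q = ṁ/ρ = 0.01507/1.373 = 0.01098 m³/s.
Pumping power P = QΔP = 0.01098·3346 = 36.728 W = 36.73 W.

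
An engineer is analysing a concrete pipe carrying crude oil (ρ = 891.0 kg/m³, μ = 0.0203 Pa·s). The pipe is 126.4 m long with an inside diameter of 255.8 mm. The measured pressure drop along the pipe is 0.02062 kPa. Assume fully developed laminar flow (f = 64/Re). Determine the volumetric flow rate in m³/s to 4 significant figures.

Q ≈ 8.445×10^-4 m³/s

For laminar flow, f = 64/Re with Re = ρVD/μ, so Darcy-Weisbach reduces to ΔP = 32μLV/D². Solving for V: V = ΔP·D²/(32μL) = 20.62·(0.2558)²/(32·0.0203·126.4) = 0.01643 m/s.
Check: Re = ρVD/μ = 891·0.01643·0.2558/0.0203 = 184.5 < 2300, so the laminar assumption holds.
Q = V·A = 0.01643·(π/4·0.2558²) = 0.0008445 m³/s = 8.445×10^-4 m³/s.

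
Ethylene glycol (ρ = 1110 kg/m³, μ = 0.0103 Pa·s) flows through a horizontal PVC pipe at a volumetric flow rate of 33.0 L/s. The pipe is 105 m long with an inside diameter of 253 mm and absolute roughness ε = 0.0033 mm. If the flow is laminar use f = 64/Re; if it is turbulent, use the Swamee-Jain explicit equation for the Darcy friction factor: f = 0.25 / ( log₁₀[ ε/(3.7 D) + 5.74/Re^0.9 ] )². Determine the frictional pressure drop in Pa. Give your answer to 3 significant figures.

ΔP ≈ 2640 Pa

Q = 33.0 L/s = 33.0/1000 = 0.033 m³/s.
Cross-sectional area A = πD²/4 = π(0.253)²/4 = 0.05027 m²; mean velocity V = Q/A = 0.033/0.05027 = 0.6564 m/s.
Reynolds number Re = ρVD/μ = 1110 · 0.6564 · 0.253 / 0.0103 = 1.79e+04.
Re > 4000 → turbulent. Relative roughness ε/D = 3.3e-06/0.253 = 1.3e-05. Swamee-Jain: f = 0.25/(log₁₀[1.3e-05/3.7 + 5.74/1.79e+04^0.9])² = 0.25/(log₁₀[3.53e-06 + 0.000854])² = 0.25/(-3.067)² = 0.02658.
Darcy-Weisbach: ΔP = f(L/D)(ρV²/2) = 0.02658·(105/0.253)·(1110·0.6564²/2) = 0.02658·415·239.1 = 2638 Pa.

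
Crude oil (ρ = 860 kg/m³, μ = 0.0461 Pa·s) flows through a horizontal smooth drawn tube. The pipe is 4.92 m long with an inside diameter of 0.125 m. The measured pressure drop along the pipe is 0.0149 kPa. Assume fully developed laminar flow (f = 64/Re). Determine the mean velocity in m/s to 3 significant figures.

V ≈ 0.0321 m/s

For laminar flow, f = 64/Re with Re = ρVD/μ, so Darcy-Weisbach reduces to ΔP = 32μLV/D². Solving for V: V = ΔP·D²/(32μL) = 14.9·(0.125)²/(32·0.0461·4.92) = 0.03208 m/s.
Check: Re = ρVD/μ = 860·0.03208·0.125/0.0461 = 74.8 < 2300, so the laminar assumption holds.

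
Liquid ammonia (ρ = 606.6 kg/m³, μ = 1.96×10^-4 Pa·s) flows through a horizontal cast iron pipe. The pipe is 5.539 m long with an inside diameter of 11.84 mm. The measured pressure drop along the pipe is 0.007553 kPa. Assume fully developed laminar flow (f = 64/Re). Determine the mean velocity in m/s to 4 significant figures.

For laminar flow, f = 64/Re with Re = ρVD/μ, so Darcy-Weisbach reduces to ΔP = 32μLV/D². Solving for V: V = ΔP·D²/(32μL) = 7.553·(0.01184)²/(32·0.000196·5.539) = 0.03048 m/s.
Check: Re = ρVD/μ = 606.6·0.03048·0.01184/0.000196 = 1117 < 2300, so the laminar assumption holds.

V ≈ 0.03048 m/s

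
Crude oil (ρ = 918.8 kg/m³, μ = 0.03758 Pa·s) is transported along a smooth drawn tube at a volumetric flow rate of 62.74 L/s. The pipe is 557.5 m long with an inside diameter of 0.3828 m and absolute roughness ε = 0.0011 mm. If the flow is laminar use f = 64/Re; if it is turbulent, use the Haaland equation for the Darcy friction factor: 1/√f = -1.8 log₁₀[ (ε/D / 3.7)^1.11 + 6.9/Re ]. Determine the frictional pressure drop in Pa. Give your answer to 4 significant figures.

ΔP ≈ 7456 Pa

Q = 62.74 L/s = 62.74/1000 = 0.06274 m³/s.
Cross-sectional area A = πD²/4 = π(0.3828)²/4 = 0.1151 m²; mean velocity V = Q/A = 0.06274/0.1151 = 0.5451 m/s.
Reynolds number Re = ρVD/μ = 918.8 · 0.5451 · 0.3828 / 0.0376 = 5102.
Re > 4000 → turbulent. Relative roughness ε/D = 1.1e-06/0.3828 = 2.87e-06. Haaland: 1/√f = -1.8 log₁₀[(2.87e-06/3.7)^1.11 + 6.9/5102] = -1.8 log₁₀[1.65e-07 + 0.00135] = 5.164, so f = 0.0375.
Darcy-Weisbach: ΔP = f(L/D)(ρV²/2) = 0.0375·(557.5/0.3828)·(918.8·0.5451²/2) = 0.0375·1456·136.5 = 7456 Pa.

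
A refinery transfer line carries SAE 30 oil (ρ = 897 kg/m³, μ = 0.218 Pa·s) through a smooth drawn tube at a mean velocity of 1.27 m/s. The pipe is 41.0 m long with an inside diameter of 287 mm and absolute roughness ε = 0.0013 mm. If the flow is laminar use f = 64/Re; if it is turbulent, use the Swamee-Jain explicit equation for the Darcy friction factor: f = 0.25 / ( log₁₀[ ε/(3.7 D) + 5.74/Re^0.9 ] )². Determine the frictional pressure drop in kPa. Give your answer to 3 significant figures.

ΔP ≈ 4.41 kPa

Reynolds number Re = ρVD/μ = 897 · 1.27 · 0.287 / 0.218 = 1500.
Re < 2300 → laminar flow, so f = 64/Re = 64/1500 = 0.04267 (the turbulent correlation is not needed).
Darcy-Weisbach: ΔP = f(L/D)(ρV²/2) = 0.04267·(41/0.287)·(897·1.27²/2) = 0.04267·142.9·723.4 = 4410 Pa.
ΔP = 4410 Pa = 4.41 kPa.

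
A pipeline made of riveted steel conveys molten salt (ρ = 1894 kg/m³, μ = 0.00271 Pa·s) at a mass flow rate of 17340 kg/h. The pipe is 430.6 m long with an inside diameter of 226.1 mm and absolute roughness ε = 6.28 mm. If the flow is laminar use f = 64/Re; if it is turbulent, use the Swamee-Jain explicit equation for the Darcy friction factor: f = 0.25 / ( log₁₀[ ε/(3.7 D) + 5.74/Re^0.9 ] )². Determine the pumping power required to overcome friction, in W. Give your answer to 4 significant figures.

P ≈ 1.096 W

ṁ = 17340 kg/h = 17340/3600 = 4.817 kg/s.
A = πD²/4 = π(0.2261)²/4 = 0.04015 m²; mean velocity V = ṁ/(ρA) = 4.817/(1894 · 0.04015) = 0.06334 m/s.
Reynolds number Re = ρVD/μ = 1894 · 0.06334 · 0.2261 / 0.00271 = 1.001e+04.
Re > 4000 → turbulent. Relative roughness ε/D = 0.00628/0.2261 = 0.0278. Swamee-Jain: f = 0.25/(log₁₀[0.0278/3.7 + 5.74/1.001e+04^0.9])² = 0.25/(log₁₀[0.00751 + 0.00144])² = 0.25/(-2.048)² = 0.05959.
Darcy-Weisbach: ΔP = f(L/D)(ρV²/2) = 0.05959·(430.6/0.2261)·(1894·0.06334²/2) = 0.05959·1904·3.799 = 431.2 Pa.
Q = ṁ/ρ = 4.817/1894 = 0.002543 m³/s.
Pumping power P = QΔP = 0.002543·431.2 = 1.0965 W = 1.096 W.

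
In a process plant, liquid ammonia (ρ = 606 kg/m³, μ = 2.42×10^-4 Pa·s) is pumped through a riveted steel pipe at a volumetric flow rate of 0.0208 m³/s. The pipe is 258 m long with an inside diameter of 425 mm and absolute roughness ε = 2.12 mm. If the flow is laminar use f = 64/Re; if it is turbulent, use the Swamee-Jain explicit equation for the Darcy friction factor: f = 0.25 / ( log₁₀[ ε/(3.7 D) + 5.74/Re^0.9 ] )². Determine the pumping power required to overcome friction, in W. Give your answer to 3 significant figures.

P ≈ 2.56 W

Cross-sectional area A = πD²/4 = π(0.425)²/4 = 0.1419 m²; mean velocity V = Q/A = 0.0208/0.1419 = 0.1466 m/s.
Reynolds number Re = ρVD/μ = 606 · 0.1466 · 0.425 / 0.000242 = 1.56e+05.
Re > 4000 → turbulent. Relative roughness ε/D = 0.00212/0.425 = 0.00499. Swamee-Jain: f = 0.25/(log₁₀[0.00499/3.7 + 5.74/1.56e+05^0.9])² = 0.25/(log₁₀[0.00135 + 0.000122])² = 0.25/(-2.833)² = 0.03115.
Darcy-Weisbach: ΔP = f(L/D)(ρV²/2) = 0.03115·(258/0.425)·(606·0.1466²/2) = 0.03115·607.1·6.514 = 123.2 Pa.
Pumping power P = QΔP = 0.0208·123.2 = 2.562 W = 2.56 W.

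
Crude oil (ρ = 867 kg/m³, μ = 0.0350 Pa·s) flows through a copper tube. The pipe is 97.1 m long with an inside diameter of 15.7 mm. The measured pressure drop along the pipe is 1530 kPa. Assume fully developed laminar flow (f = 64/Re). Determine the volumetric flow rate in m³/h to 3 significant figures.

For laminar flow, f = 64/Re with Re = ρVD/μ, so Darcy-Weisbach reduces to ΔP = 32μLV/D². Solving for V: V = ΔP·D²/(32μL) = 1.53e+06·(0.0157)²/(32·0.035·97.1) = 3.468 m/s.
Check: Re = ρVD/μ = 867·3.468·0.0157/0.035 = 1349 < 2300, so the laminar assumption holds.
Q = V·A = 3.468·(π/4·0.0157²) = 0.0006713 m³/s = 2.42 m³/h.

Q ≈ 2.42 m³/h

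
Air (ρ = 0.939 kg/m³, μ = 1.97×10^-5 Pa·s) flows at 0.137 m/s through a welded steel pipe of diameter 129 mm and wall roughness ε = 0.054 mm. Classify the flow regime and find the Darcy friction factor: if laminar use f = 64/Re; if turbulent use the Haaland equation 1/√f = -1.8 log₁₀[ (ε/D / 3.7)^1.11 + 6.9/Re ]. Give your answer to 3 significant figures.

Re = ρVD/μ = 0.939·0.137·0.129/1.97e-05 = 842.4.
Re < 2300 → laminar, so f = 64/Re = 0.07597 (roughness is irrelevant in laminar flow).

f ≈ 0.0760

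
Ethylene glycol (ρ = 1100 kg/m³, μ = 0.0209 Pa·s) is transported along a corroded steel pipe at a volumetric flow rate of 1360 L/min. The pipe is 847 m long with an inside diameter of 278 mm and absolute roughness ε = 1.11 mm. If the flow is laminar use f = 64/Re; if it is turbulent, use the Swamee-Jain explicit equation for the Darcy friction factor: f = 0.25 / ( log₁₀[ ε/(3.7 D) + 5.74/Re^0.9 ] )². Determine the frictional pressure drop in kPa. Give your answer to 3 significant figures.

Q = 1360 L/min = 1360/60000 = 0.02267 m³/s.
Cross-sectional area A = πD²/4 = π(0.278)²/4 = 0.0607 m²; mean velocity V = Q/A = 0.02267/0.0607 = 0.3734 m/s.
Reynolds number Re = ρVD/μ = 1100 · 0.3734 · 0.278 / 0.0209 = 5464.
Re > 4000 → turbulent. Relative roughness ε/D = 0.00111/0.278 = 0.00399. Swamee-Jain: f = 0.25/(log₁₀[0.00399/3.7 + 5.74/5464^0.9])² = 0.25/(log₁₀[0.00108 + 0.00248])² = 0.25/(-2.448)² = 0.04171.
Darcy-Weisbach: ΔP = f(L/D)(ρV²/2) = 0.04171·(847/0.278)·(1100·0.3734²/2) = 0.04171·3047·76.7 = 9747 Pa.
ΔP = 9747 Pa = 9.75 kPa.

ΔP ≈ 9.75 kPa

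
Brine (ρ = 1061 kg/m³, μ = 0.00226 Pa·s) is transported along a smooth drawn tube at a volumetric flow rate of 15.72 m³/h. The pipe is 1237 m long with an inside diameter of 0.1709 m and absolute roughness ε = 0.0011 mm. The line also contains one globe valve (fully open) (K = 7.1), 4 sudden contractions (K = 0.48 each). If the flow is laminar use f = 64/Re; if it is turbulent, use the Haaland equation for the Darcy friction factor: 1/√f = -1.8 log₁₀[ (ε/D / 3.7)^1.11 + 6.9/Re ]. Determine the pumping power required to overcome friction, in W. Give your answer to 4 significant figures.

Q = 15.72 m³/h = 15.72/3600 = 0.004367 m³/s.
Cross-sectional area A = πD²/4 = π(0.1709)²/4 = 0.02294 m²; mean velocity V = Q/A = 0.004367/0.02294 = 0.1904 m/s.
Reynolds number Re = ρVD/μ = 1061 · 0.1904 · 0.1709 / 0.00226 = 1.527e+04.
Re > 4000 → turbulent. Relative roughness ε/D = 1.1e-06/0.1709 = 6.44e-06. Haaland: 1/√f = -1.8 log₁₀[(6.44e-06/3.7)^1.11 + 6.9/1.527e+04] = -1.8 log₁₀[4.04e-07 + 0.000452] = 6.02, so f = 0.02759.
Total minor-loss coefficient ΣK = 1·7.1 + 4·0.48 = 9.02.
ΔP = [f·L/D + ΣK]·(ρV²/2) = [0.02759·1237/0.1709 + 9.02]·(1061·0.1904²/2) = [199.7 + 9.02]·19.22 = 4012 Pa.
Pumping power P = QΔP = 0.004367·4012 = 17.520 W = 17.52 W.

P ≈ 17.52 W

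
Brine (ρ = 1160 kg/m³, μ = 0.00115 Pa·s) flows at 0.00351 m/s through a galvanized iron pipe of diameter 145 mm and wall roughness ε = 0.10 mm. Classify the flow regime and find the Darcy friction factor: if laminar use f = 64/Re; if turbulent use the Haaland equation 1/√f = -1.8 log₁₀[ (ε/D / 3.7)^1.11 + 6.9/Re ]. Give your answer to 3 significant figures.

Re = ρVD/μ = 1160·0.00351·0.145/0.00115 = 513.4.
Re < 2300 → laminar, so f = 64/Re = 0.1247 (roughness is irrelevant in laminar flow).

f ≈ 0.125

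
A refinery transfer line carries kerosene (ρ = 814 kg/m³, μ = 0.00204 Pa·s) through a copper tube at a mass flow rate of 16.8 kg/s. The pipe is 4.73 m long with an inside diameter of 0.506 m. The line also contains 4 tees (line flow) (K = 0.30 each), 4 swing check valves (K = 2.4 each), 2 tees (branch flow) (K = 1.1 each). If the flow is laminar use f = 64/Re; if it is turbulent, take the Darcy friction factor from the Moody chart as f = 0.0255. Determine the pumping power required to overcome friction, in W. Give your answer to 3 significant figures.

P ≈ 1.17 W

A = πD²/4 = π(0.506)²/4 = 0.2011 m²; mean velocity V = ṁ/(ρA) = 16.8/(814 · 0.2011) = 0.1026 m/s.
Reynolds number Re = ρVD/μ = 814 · 0.1026 · 0.506 / 0.00204 = 2.072e+04.
Re > 4000 → turbulent; use the Moody-chart value f = 0.0255.
Total minor-loss coefficient ΣK = 4·0.3 + 4·2.4 + 2·1.1 = 13.
ΔP = [f·L/D + ΣK]·(ρV²/2) = [0.0255·4.73/0.506 + 13]·(814·0.1026²/2) = [0.2384 + 13]·4.287 = 56.76 Pa.
Q = ṁ/ρ = 16.8/814 = 0.02064 m³/s.
Pumping power P = QΔP = 0.02064·56.76 = 1.171 W = 1.17 W.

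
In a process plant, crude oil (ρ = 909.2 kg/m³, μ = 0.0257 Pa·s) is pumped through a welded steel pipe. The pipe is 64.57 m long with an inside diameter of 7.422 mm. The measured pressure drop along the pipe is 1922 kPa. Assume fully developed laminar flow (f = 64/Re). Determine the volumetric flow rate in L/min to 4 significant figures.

Q ≈ 5.176 L/min

For laminar flow, f = 64/Re with Re = ρVD/μ, so Darcy-Weisbach reduces to ΔP = 32μLV/D². Solving for V: V = ΔP·D²/(32μL) = 1.922e+06·(0.007422)²/(32·0.0257·64.57) = 1.994 m/s.
Check: Re = ρVD/μ = 909.2·1.994·0.007422/0.0257 = 523.5 < 2300, so the laminar assumption holds.
Q = V·A = 1.994·(π/4·0.007422²) = 8.626e-05 m³/s = 5.176 L/min.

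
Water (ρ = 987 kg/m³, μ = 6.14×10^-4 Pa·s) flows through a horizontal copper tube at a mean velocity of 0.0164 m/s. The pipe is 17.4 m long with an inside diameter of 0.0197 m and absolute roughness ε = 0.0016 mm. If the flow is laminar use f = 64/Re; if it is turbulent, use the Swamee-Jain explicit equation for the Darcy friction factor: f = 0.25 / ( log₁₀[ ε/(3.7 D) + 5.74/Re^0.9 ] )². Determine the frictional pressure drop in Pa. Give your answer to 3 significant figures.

Reynolds number Re = ρVD/μ = 987 · 0.0164 · 0.0197 / 0.000614 = 519.3.
Re < 2300 → laminar flow, so f = 64/Re = 64/519.3 = 0.1232 (the turbulent correlation is not needed).
Darcy-Weisbach: ΔP = f(L/D)(ρV²/2) = 0.1232·(17.4/0.0197)·(987·0.0164²/2) = 0.1232·883.2·0.1327 = 14.45 Pa.

ΔP ≈ 14.4 Pa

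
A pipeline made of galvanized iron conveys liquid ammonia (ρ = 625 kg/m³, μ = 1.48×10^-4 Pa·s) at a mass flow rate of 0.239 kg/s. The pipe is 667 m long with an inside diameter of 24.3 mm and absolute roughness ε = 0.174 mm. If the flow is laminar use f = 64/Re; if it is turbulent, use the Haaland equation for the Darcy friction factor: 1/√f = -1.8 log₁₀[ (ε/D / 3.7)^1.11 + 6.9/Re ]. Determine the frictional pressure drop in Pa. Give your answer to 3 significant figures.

A = πD²/4 = π(0.0243)²/4 = 0.0004638 m²; mean velocity V = ṁ/(ρA) = 0.239/(625 · 0.0004638) = 0.8245 m/s.
Reynolds number Re = ρVD/μ = 625 · 0.8245 · 0.0243 / 0.000148 = 8.461e+04.
Re > 4000 → turbulent. Relative roughness ε/D = 0.000174/0.0243 = 0.00716. Haaland: 1/√f = -1.8 log₁₀[(0.00716/3.7)^1.11 + 6.9/8.461e+04] = -1.8 log₁₀[0.000973 + 8.15e-05] = 5.358, so f = 0.03483.
Darcy-Weisbach: ΔP = f(L/D)(ρV²/2) = 0.03483·(667/0.0243)·(625·0.8245²/2) = 0.03483·2.745e+04·212.5 = 2.031e+05 Pa.

ΔP ≈ 203000 Pa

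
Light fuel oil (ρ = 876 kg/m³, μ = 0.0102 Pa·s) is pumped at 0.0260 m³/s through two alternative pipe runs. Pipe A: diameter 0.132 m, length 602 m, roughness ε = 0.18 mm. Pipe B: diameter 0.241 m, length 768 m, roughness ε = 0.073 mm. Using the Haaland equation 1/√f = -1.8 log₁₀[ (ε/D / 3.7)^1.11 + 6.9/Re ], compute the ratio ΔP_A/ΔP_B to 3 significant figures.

Pipe A: V = Q/A = 0.026/0.01368 = 1.9 m/s; Re = 2.154e+04; ε/D = 0.00136; Haaland → f = 0.02794; ΔP_A = f(L/D)(ρV²/2) = 2.015e+05 Pa.
Pipe B: V = Q/A = 0.026/0.04562 = 0.57 m/s; Re = 1.18e+04; ε/D = 0.000303; Haaland → f = 0.02992; ΔP_B = f(L/D)(ρV²/2) = 1.357e+04 Pa.
ΔP_A/ΔP_B = 2.015e+05/1.357e+04 = 14.9.

ΔP_A/ΔP_B ≈ 14.9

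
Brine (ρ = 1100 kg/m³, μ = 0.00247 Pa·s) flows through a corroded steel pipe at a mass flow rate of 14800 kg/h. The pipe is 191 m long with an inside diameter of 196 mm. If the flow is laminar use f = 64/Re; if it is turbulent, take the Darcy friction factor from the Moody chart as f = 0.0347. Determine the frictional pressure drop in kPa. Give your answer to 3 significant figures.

ṁ = 14800 kg/h = 14800/3600 = 4.111 kg/s.
A = πD²/4 = π(0.196)²/4 = 0.03017 m²; mean velocity V = ṁ/(ρA) = 4.111/(1100 · 0.03017) = 0.1239 m/s.
Reynolds number Re = ρVD/μ = 1100 · 0.1239 · 0.196 / 0.00247 = 1.081e+04.
Re > 4000 → turbulent; use the Moody-chart value f = 0.0347.
Darcy-Weisbach: ΔP = f(L/D)(ρV²/2) = 0.0347·(191/0.196)·(1100·0.1239²/2) = 0.0347·974.5·8.439 = 285.4 Pa.
ΔP = 285.4 Pa = 0.285 kPa.

ΔP ≈ 0.285 kPa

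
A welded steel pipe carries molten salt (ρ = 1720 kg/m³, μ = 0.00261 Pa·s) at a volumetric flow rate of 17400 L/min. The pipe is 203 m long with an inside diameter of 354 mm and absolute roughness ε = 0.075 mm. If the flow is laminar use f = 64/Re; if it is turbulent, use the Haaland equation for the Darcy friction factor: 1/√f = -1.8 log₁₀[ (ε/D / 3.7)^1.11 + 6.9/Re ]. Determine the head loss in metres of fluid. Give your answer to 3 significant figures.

Q = 17400 L/min = 17400/60000 = 0.29 m³/s.
Cross-sectional area A = πD²/4 = π(0.354)²/4 = 0.09842 m²; mean velocity V = Q/A = 0.29/0.09842 = 2.946 m/s.
Reynolds number Re = ρVD/μ = 1720 · 2.946 · 0.354 / 0.00261 = 6.874e+05.
Re > 4000 → turbulent. Relative roughness ε/D = 7.5e-05/0.354 = 0.000212. Haaland: 1/√f = -1.8 log₁₀[(0.000212/3.7)^1.11 + 6.9/6.874e+05] = -1.8 log₁₀[1.96e-05 + 1e-05] = 8.152, so f = 0.01505.
Darcy-Weisbach: ΔP = f(L/D)(ρV²/2) = 0.01505·(203/0.354)·(1720·2.946²/2) = 0.01505·573.4·7466 = 6.443e+04 Pa.
Head loss h_f = ΔP/(ρg) = 6.443e+04/(1720·9.81) = 3.82 m.

h_f ≈ 3.82 m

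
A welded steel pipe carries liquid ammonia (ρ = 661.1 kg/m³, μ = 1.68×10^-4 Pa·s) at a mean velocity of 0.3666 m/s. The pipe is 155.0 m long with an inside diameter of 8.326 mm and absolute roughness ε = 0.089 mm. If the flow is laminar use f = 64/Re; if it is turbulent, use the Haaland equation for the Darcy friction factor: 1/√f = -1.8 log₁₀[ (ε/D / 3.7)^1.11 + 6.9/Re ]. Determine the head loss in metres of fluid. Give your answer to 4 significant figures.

h_f ≈ 5.483 m

Reynolds number Re = ρVD/μ = 661.1 · 0.3666 · 0.008326 / 0.000168 = 1.201e+04.
Re > 4000 → turbulent. Relative roughness ε/D = 8.9e-05/0.008326 = 0.0107. Haaland: 1/√f = -1.8 log₁₀[(0.0107/3.7)^1.11 + 6.9/1.201e+04] = -1.8 log₁₀[0.00152 + 0.000574] = 4.823, so f = 0.043.
Darcy-Weisbach: ΔP = f(L/D)(ρV²/2) = 0.043·(155/0.008326)·(661.1·0.3666²/2) = 0.043·1.862e+04·44.42 = 3.556e+04 Pa.
Head loss h_f = ΔP/(ρg) = 3.556e+04/(661.1·9.81) = 5.483 m.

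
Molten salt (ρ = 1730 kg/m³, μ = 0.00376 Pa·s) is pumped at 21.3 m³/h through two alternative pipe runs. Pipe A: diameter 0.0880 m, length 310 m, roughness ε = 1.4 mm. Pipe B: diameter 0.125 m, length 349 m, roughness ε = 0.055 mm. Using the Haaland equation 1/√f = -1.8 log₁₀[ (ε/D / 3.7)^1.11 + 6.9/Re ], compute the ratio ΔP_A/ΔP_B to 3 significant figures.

Pipe A: V = Q/A = 0.005917/0.006082 = 0.9728 m/s; Re = 3.939e+04; ε/D = 0.0159; Haaland → f = 0.04581; ΔP_A = f(L/D)(ρV²/2) = 1.321e+05 Pa.
Pipe B: V = Q/A = 0.005917/0.01227 = 0.4821 m/s; Re = 2.773e+04; ε/D = 0.00044; Haaland → f = 0.02472; ΔP_B = f(L/D)(ρV²/2) = 1.388e+04 Pa.
ΔP_A/ΔP_B = 1.321e+05/1.388e+04 = 9.52.

ΔP_A/ΔP_B ≈ 9.52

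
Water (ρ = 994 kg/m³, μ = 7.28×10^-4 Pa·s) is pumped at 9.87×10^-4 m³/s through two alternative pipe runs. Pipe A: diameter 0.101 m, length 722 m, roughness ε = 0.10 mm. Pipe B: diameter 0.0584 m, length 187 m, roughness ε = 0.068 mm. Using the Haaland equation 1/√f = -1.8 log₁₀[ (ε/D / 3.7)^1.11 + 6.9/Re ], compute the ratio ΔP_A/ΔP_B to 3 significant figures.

Pipe A: V = Q/A = 0.000987/0.008012 = 0.1232 m/s; Re = 1.699e+04; ε/D = 0.00099; Haaland → f = 0.02854; ΔP_A = f(L/D)(ρV²/2) = 1539 Pa.
Pipe B: V = Q/A = 0.000987/0.002679 = 0.3685 m/s; Re = 2.938e+04; ε/D = 0.00116; Haaland → f = 0.02611; ΔP_B = f(L/D)(ρV²/2) = 5641 Pa.
ΔP_A/ΔP_B = 1539/5641 = 0.273.

ΔP_A/ΔP_B ≈ 0.273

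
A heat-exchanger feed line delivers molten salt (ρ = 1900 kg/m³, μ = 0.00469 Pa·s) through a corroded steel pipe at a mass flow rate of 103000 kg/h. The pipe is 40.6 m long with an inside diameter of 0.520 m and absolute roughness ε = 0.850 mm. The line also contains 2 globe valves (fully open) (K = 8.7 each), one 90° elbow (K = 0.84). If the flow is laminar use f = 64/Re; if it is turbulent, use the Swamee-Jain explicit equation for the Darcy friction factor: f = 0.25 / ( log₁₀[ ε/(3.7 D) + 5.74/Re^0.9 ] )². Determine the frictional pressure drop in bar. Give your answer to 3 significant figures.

ṁ = 103000 kg/h = 103000/3600 = 28.61 kg/s.
A = πD²/4 = π(0.52)²/4 = 0.2124 m²; mean velocity V = ṁ/(ρA) = 28.61/(1900 · 0.2124) = 0.07091 m/s.
Reynolds number Re = ρVD/μ = 1900 · 0.07091 · 0.52 / 0.00469 = 1.494e+04.
Re > 4000 → turbulent. Relative roughness ε/D = 0.00085/0.52 = 0.00163. Swamee-Jain: f = 0.25/(log₁₀[0.00163/3.7 + 5.74/1.494e+04^0.9])² = 0.25/(log₁₀[0.000442 + 0.001])² = 0.25/(-2.84)² = 0.031.
Total minor-loss coefficient ΣK = 2·8.7 + 1·0.84 = 18.2.
ΔP = [f·L/D + ΣK]·(ρV²/2) = [0.031·40.6/0.52 + 18.2]·(1900·0.07091²/2) = [2.421 + 18.2]·4.776 = 98.68 Pa.
ΔP = 98.68 Pa = 9.87×10^-4 bar.

ΔP ≈ 9.87×10^-4 bar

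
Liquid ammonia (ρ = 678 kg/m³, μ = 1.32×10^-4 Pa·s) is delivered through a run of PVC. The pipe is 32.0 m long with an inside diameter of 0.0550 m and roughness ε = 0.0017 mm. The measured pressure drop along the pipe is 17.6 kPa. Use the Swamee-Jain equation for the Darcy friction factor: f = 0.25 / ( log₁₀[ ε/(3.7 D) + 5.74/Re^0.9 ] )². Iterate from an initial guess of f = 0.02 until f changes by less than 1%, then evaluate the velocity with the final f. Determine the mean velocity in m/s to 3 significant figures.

V ≈ 2.64 m/s

Rearranging Darcy-Weisbach: V = √(2·ΔP·D/(f·L·ρ)). With ε/D = 1.7e-06/0.055 = 3.09e-05, iterate starting from f = 0.02:
  f = 0.02 → V = √(2·1.76e+04·0.055/(0.02·32·678)) = 2.112 m/s; Re = ρVD/μ = 5.967e+05; f → 0.01321
  f = 0.01321 → V = 2.599 m/s; Re = 7.341e+05; f → 0.01283
  f = 0.01283 → V = 2.637 m/s; Re = 7.45e+05; f → 0.0128
Converged (Δf/f < 1%). With the final f = 0.0128: V = √(2·1.76e+04·0.055/(0.0128·32·678)) = 2.64 m/s.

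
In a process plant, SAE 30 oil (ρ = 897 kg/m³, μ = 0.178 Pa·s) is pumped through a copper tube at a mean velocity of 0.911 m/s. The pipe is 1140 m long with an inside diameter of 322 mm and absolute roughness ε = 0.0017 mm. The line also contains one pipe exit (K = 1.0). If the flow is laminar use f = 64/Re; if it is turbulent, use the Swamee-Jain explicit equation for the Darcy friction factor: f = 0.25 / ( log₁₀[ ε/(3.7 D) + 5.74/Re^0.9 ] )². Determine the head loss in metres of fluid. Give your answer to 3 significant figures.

Reynolds number Re = ρVD/μ = 897 · 0.911 · 0.322 / 0.178 = 1478.
Re < 2300 → laminar flow, so f = 64/Re = 64/1478 = 0.04329 (the turbulent correlation is not needed).
Total minor-loss coefficient ΣK = 1·1 = 1.
ΔP = [f·L/D + ΣK]·(ρV²/2) = [0.04329·1140/0.322 + 1]·(897·0.911²/2) = [153.3 + 1]·372.2 = 5.743e+04 Pa.
Head loss h_f = ΔP/(ρg) = 5.743e+04/(897·9.81) = 6.53 m.

h_f ≈ 6.53 m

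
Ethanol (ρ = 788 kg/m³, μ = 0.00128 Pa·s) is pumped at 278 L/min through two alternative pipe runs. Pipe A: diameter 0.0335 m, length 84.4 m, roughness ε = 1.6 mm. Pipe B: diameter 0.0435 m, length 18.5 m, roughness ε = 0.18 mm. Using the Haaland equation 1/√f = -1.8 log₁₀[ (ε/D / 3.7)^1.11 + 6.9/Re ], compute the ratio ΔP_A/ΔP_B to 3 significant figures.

Pipe A: V = Q/A = 0.004633/0.0008814 = 5.257 m/s; Re = 1.084e+05; ε/D = 0.0478; Haaland → f = 0.07042; ΔP_A = f(L/D)(ρV²/2) = 1.932e+06 Pa.
Pipe B: V = Q/A = 0.004633/0.001486 = 3.118 m/s; Re = 8.349e+04; ε/D = 0.00414; Haaland → f = 0.0299; ΔP_B = f(L/D)(ρV²/2) = 4.869e+04 Pa.
ΔP_A/ΔP_B = 1.932e+06/4.869e+04 = 39.7.

ΔP_A/ΔP_B ≈ 39.7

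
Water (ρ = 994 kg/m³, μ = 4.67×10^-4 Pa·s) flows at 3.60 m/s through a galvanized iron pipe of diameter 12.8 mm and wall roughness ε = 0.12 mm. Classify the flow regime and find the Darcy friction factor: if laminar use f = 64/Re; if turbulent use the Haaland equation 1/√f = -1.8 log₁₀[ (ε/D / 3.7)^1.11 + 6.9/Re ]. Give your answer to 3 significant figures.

Re = ρVD/μ = 994·3.6·0.0128/0.000467 = 9.808e+04.
Re > 4000 → turbulent. ε/D = 0.00012/0.0128 = 0.00937; Haaland: 1/√f = -1.8 log₁₀[0.00131 + 7.04e-05] = 5.146, so f = 0.03776.

f ≈ 0.0378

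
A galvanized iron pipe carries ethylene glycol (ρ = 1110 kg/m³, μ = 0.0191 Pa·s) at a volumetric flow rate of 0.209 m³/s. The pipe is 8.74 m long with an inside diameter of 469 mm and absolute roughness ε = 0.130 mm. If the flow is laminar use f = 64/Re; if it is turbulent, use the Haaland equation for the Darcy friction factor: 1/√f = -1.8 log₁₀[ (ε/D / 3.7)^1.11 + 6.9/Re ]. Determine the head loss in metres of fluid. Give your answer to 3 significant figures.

h_f ≈ 0.0326 m

Cross-sectional area A = πD²/4 = π(0.469)²/4 = 0.1728 m²; mean velocity V = Q/A = 0.209/0.1728 = 1.21 m/s.
Reynolds number Re = ρVD/μ = 1110 · 1.21 · 0.469 / 0.0191 = 3.297e+04.
Re > 4000 → turbulent. Relative roughness ε/D = 0.00013/0.469 = 0.000277. Haaland: 1/√f = -1.8 log₁₀[(0.000277/3.7)^1.11 + 6.9/3.297e+04] = -1.8 log₁₀[2.63e-05 + 0.000209] = 6.53, so f = 0.02345.
Darcy-Weisbach: ΔP = f(L/D)(ρV²/2) = 0.02345·(8.74/0.469)·(1110·1.21²/2) = 0.02345·18.64·812.3 = 355 Pa.
Head loss h_f = ΔP/(ρg) = 355/(1110·9.81) = 0.0326 m.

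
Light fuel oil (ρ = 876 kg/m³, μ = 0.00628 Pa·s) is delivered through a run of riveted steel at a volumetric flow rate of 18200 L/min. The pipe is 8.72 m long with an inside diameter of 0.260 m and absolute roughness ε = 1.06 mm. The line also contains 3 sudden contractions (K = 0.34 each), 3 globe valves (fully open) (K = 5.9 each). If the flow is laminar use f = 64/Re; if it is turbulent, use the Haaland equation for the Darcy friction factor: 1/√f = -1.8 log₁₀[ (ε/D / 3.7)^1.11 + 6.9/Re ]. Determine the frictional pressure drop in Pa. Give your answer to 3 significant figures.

ΔP ≈ 282000 Pa

Q = 18200 L/min = 18200/60000 = 0.3033 m³/s.
Cross-sectional area A = πD²/4 = π(0.26)²/4 = 0.05309 m²; mean velocity V = Q/A = 0.3033/0.05309 = 5.713 m/s.
Reynolds number Re = ρVD/μ = 876 · 5.713 · 0.26 / 0.00628 = 2.072e+05.
Re > 4000 → turbulent. Relative roughness ε/D = 0.00106/0.26 = 0.00408. Haaland: 1/√f = -1.8 log₁₀[(0.00408/3.7)^1.11 + 6.9/2.072e+05] = -1.8 log₁₀[0.000521 + 3.33e-05] = 5.861, so f = 0.02911.
Total minor-loss coefficient ΣK = 3·0.34 + 3·5.9 = 18.7.
ΔP = [f·L/D + ΣK]·(ρV²/2) = [0.02911·8.72/0.26 + 18.7]·(876·5.713²/2) = [0.9762 + 18.7]·1.43e+04 = 2.816e+05 Pa.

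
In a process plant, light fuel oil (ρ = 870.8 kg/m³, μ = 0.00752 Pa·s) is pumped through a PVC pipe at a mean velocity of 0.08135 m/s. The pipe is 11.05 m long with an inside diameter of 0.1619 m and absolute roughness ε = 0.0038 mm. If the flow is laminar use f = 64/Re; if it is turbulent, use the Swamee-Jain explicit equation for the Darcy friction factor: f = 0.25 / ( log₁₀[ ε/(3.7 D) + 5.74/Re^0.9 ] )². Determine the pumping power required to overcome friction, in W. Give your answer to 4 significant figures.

Reynolds number Re = ρVD/μ = 870.8 · 0.08135 · 0.1619 / 0.00752 = 1525.
Re < 2300 → laminar flow, so f = 64/Re = 64/1525 = 0.04196 (the turbulent correlation is not needed).
Darcy-Weisbach: ΔP = f(L/D)(ρV²/2) = 0.04196·(11.05/0.1619)·(870.8·0.08135²/2) = 0.04196·68.25·2.881 = 8.253 Pa.
Q = V·A = 0.08135·0.02059 = 0.001675 m³/s.
Pumping power P = QΔP = 0.001675·8.253 = 0.013821 W = 0.01382 W.

P ≈ 0.01382 W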